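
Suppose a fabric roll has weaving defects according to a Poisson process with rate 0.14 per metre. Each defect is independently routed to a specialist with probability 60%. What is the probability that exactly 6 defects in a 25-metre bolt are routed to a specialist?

0.0146

Thinning: the defects that are routed to a specialist themselves form a Poisson process with rate 0.6 × 0.14 = 0.084 per metre.
Over the interval, μ = 0.084 × 25 = 2.1 (a 25-metre bolt = 25 metres).
P(N = 6) = e^(−2.1) · 2.1^6/6! ≈ 0.0146.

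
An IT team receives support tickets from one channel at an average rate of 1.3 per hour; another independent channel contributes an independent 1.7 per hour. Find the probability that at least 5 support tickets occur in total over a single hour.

Independent Poisson processes superpose: combined rate λ = 1.3 + 1.7 = 3 per hour.
So μ = 3.
P(N ≥ 5) = 1 − P(N ≤ 4) ≈ 0.1847.

0.1847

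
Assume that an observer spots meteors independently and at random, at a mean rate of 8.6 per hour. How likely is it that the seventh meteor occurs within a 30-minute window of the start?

Over the interval, μ = 8.6 × 0.5 = 4.3 (a 30-minute window = 0.5 hours).
The seventh arrival falls in the interval iff at least 7 events occur there: P(S_7 ≤ t) = P(N ≥ 7) = 1 − P(N ≤ 6) ≈ 0.1442.

0.1442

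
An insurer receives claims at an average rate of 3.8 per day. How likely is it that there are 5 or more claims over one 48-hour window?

Over the interval, μ = 3.8 × 2 = 7.6 (a 48-hour window = 2 days).
P(N ≥ 5) = 1 − P(N ≤ 4) = 1 − Σ_{j=0}^{4} e^(−μ) μ^j/j! ≈ 0.8751.

0.8751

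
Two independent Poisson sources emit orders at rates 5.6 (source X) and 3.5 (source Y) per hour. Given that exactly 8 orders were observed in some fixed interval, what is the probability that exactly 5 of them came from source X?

Given the total, each event is independently from source X with probability p = λ_X/(λ_X+λ_Y) = 5.6/9.1 ≈ 0.6154.
So K ~ Binomial(8, 5.6/9.1): P(K = 5) = C(8,5) · (5.6/9.1)^5 · (3.5/9.1)^3 ≈ 0.2812.

0.2812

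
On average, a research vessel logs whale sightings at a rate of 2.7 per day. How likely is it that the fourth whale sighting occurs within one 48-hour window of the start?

0.7867

Over the interval, μ = 2.7 × 2 = 5.4 (a 48-hour window = 2 days).
The fourth arrival falls in the interval iff at least 4 events occur there: P(S_4 ≤ t) = P(N ≥ 4) = 1 − P(N ≤ 3) ≈ 0.7867.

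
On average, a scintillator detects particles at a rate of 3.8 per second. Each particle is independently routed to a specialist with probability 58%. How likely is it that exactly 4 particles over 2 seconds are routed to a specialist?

0.1916

Thinning: the particles that are routed to a specialist themselves form a Poisson process with rate 0.58 × 3.8 = 2.204 per second.
Over the interval, μ = 2.204 × 2 = 4.408 (2 seconds).
P(N = 4) = e^(−4.408) · 4.408^4/4! ≈ 0.1916.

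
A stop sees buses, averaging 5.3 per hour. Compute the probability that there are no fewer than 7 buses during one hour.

0.2829

With mean μ = 5.3 per hour,
P(N ≥ 7) = 1 − P(N ≤ 6) = 1 − Σ_{j=0}^{6} e^(−μ) μ^j/j! ≈ 0.2829.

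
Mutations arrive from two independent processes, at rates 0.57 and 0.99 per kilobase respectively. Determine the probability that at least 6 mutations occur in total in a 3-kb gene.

0.3281

Independent Poisson processes superpose: combined rate λ = 0.57 + 0.99 = 1.56 per kilobase.
Over the interval, μ = 1.56 × 3 = 4.68 (a 3-kb gene = 3 kilobases).
P(N ≥ 6) = 1 − P(N ≤ 5) ≈ 0.3281.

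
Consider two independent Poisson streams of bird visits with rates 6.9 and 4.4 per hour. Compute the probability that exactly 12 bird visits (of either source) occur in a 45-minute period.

Independent Poisson processes superpose: combined rate λ = 6.9 + 4.4 = 11.3 per hour.
Over the interval, μ = 11.3 × 0.75 = 8.475 (a 45-minute period = 0.75 hours).
P(N = 12) = e^(−8.475) · 8.475^12/12! ≈ 0.0598.

0.0598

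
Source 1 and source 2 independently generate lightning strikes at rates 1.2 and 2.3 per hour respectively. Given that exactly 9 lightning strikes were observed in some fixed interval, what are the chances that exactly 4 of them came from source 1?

0.2134

Given the total, each event is independently from source 1 with probability p = λ_1/(λ_1+λ_2) = 1.2/3.5 ≈ 0.3429.
So K ~ Binomial(9, 1.2/3.5): P(K = 4) = C(9,4) · (1.2/3.5)^4 · (2.3/3.5)^5 ≈ 0.2134.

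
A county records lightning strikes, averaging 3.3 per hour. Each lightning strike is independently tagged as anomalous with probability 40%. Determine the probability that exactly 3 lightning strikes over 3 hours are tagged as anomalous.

0.1973

Thinning: the lightning strikes that are tagged as anomalous themselves form a Poisson process with rate 0.4 × 3.3 = 1.32 per hour.
Over the interval, μ = 1.32 × 3 = 3.96 (3 hours).
P(N = 3) = e^(−3.96) · 3.96^3/3! ≈ 0.1973.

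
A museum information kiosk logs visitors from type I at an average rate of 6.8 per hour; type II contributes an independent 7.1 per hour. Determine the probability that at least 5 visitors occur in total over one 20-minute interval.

0.4930

Independent Poisson processes superpose: combined rate λ = 6.8 + 7.1 = 13.9 per hour.
Over the interval, μ = 13.9 × 1/3 ≈ 4.63333 (a 20-minute interval = 1/3 hours).
P(N ≥ 5) = 1 − P(N ≤ 4) ≈ 0.4930.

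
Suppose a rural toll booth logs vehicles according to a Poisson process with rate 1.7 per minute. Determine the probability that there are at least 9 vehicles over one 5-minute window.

Over the interval, μ = 1.7 × 5 = 8.5 (a 5-minute window = 5 minutes).
P(N ≥ 9) = 1 − P(N ≤ 8) = 1 − Σ_{j=0}^{8} e^(−μ) μ^j/j! ≈ 0.4769.

0.4769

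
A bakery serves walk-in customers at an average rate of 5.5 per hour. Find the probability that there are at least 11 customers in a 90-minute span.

0.2097

Over the interval, μ = 5.5 × 1.5 = 8.25 (a 90-minute span = 1.5 hours).
P(N ≥ 11) = 1 − P(N ≤ 10) = 1 − Σ_{j=0}^{10} e^(−μ) μ^j/j! ≈ 0.2097.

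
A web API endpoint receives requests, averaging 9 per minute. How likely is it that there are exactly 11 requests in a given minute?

With mean μ = 9 per minute,
P(N = 11) = e^(−μ) μ^11/11! = e^(−9) · 9^11/39916800 ≈ 0.0970.

0.0970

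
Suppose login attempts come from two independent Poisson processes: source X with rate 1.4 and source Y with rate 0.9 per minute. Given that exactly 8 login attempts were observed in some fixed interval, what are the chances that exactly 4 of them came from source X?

Given the total, each event is independently from source X with probability p = λ_X/(λ_X+λ_Y) = 1.4/2.3 ≈ 0.6087.
So K ~ Binomial(8, 1.4/2.3): P(K = 4) = C(8,4) · (1.4/2.3)^4 · (0.9/2.3)^4 ≈ 0.2253.

0.2253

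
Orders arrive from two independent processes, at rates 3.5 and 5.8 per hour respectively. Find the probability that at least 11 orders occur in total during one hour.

Independent Poisson processes superpose: combined rate λ = 3.5 + 5.8 = 9.3 per hour.
So μ = 9.3.
P(N ≥ 11) = 1 − P(N ≤ 10) ≈ 0.3301.

0.3301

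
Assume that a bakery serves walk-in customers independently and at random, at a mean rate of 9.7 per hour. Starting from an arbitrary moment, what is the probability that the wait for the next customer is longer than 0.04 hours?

0.6784

The wait for the next event is exponential with rate λ = 9.7 per hour.
P(T > 0.04) = e^(−λt) = e^(−9.7 × 0.04) = e^(−0.388) ≈ 0.6784.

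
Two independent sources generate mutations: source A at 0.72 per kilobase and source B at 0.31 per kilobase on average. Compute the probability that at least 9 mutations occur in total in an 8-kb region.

0.4409

Independent Poisson processes superpose: combined rate λ = 0.72 + 0.31 = 1.03 per kilobase.
Over the interval, μ = 1.03 × 8 = 8.24 (an 8-kb region = 8 kilobases).
P(N ≥ 9) = 1 − P(N ≤ 8) ≈ 0.4409.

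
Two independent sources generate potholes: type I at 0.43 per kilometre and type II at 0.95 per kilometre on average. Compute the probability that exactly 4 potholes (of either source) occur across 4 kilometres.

0.1550

Independent Poisson processes superpose: combined rate λ = 0.43 + 0.95 = 1.38 per kilometre.
Over the interval, μ = 1.38 × 4 = 5.52 (4 kilometres).
P(N = 4) = e^(−5.52) · 5.52^4/4! ≈ 0.1550.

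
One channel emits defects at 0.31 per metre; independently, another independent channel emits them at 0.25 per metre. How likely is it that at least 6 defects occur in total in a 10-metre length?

0.4881

Independent Poisson processes superpose: combined rate λ = 0.31 + 0.25 = 0.56 per metre.
Over the interval, μ = 0.56 × 10 = 5.6 (a 10-metre length = 10 metres).
P(N ≥ 6) = 1 − P(N ≤ 5) ≈ 0.4881.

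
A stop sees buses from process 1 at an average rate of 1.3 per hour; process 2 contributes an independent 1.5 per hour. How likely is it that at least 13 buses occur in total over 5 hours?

Independent Poisson processes superpose: combined rate λ = 1.3 + 1.5 = 2.8 per hour.
Over the interval, μ = 2.8 × 5 = 14 (5 hours).
P(N ≥ 13) = 1 − P(N ≤ 12) ≈ 0.6415.

0.6415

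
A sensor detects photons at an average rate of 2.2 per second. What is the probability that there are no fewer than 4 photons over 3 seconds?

Over the interval, μ = 2.2 × 3 = 6.6 (3 seconds).
P(N ≥ 4) = 1 − P(N ≤ 3) = 1 − Σ_{j=0}^{3} e^(−μ) μ^j/j! ≈ 0.8948.

0.8948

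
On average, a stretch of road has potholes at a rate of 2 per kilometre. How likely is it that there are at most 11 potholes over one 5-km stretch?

Over the interval, μ = 2 × 5 = 10 (a 5-km stretch = 5 kilometres).
P(N ≤ 11) = Σ_{j=0}^{11} e^(−μ) μ^j/j! ≈ 0.6968.

0.6968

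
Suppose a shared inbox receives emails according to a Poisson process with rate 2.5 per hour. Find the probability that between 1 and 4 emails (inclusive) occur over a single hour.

0.8091

With mean μ = 2.5 per hour,
P(1 ≤ N ≤ 4) = Σ_{j=1}^{4} e^(−2.5) · 2.5^j/j! ≈ 0.8091.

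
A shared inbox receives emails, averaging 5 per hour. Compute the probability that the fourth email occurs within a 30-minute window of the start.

0.2424

Over the interval, μ = 5 × 0.5 = 2.5 (a 30-minute window = 0.5 hours).
The fourth arrival falls in the interval iff at least 4 events occur there: P(S_4 ≤ t) = P(N ≥ 4) = 1 − P(N ≤ 3) ≈ 0.2424.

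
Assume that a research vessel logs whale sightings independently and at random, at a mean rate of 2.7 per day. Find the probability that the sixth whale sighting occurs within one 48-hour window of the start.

Over the interval, μ = 2.7 × 2 = 5.4 (a 48-hour window = 2 days).
The sixth arrival falls in the interval iff at least 6 events occur there: P(S_6 ≤ t) = P(N ≥ 6) = 1 − P(N ≤ 5) ≈ 0.4539.

0.4539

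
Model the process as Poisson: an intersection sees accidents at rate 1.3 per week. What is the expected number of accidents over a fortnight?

E[N] = λt = 1.3 × 2 = 2.6 (a fortnight = 2 weeks).

2.6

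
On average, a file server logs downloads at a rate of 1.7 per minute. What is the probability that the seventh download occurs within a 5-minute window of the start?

0.7438

Over the interval, μ = 1.7 × 5 = 8.5 (a 5-minute window = 5 minutes).
The seventh arrival falls in the interval iff at least 7 events occur there: P(S_7 ≤ t) = P(N ≥ 7) = 1 − P(N ≤ 6) ≈ 0.7438.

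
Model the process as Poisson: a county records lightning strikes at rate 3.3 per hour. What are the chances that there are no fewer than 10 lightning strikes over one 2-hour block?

Over the interval, μ = 3.3 × 2 = 6.6 (a 2-hour block = 2 hours).
P(N ≥ 10) = 1 − P(N ≤ 9) = 1 − Σ_{j=0}^{9} e^(−μ) μ^j/j! ≈ 0.1314.

0.1314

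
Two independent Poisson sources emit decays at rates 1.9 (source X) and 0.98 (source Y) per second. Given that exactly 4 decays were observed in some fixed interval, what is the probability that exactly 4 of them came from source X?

0.1894

Given the total, each event is independently from source X with probability p = λ_X/(λ_X+λ_Y) = 1.9/2.88 ≈ 0.6597.
So K ~ Binomial(4, 1.9/2.88): P(K = 4) = C(4,4) · (1.9/2.88)^4 · (0.98/2.88)^0 ≈ 0.1894.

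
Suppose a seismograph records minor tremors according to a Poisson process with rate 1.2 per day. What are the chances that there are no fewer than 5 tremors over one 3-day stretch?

Over the interval, μ = 1.2 × 3 = 3.6 (a 3-day stretch = 3 days).
P(N ≥ 5) = 1 − P(N ≤ 4) = 1 − Σ_{j=0}^{4} e^(−μ) μ^j/j! ≈ 0.2936.

0.2936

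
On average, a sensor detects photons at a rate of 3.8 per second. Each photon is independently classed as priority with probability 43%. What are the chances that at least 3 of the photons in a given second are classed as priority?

0.2255

Thinning: the photons that are classed as priority themselves form a Poisson process with rate 0.43 × 3.8 = 1.634 per second.
So μ = 1.634.
P(N ≥ 3) = 1 − P(N ≤ 2) ≈ 0.2255.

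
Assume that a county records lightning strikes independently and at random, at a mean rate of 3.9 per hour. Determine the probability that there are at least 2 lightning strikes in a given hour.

0.9008

With mean μ = 3.9 per hour,
P(N ≥ 2) = 1 − P(N ≤ 1) = 1 − Σ_{j=0}^{1} e^(−μ) μ^j/j! ≈ 0.9008.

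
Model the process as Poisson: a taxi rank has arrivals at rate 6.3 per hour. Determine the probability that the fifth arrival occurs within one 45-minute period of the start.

Over the interval, μ = 6.3 × 0.75 = 4.725 (a 45-minute period = 0.75 hours).
The fifth arrival falls in the interval iff at least 5 events occur there: P(S_5 ≤ t) = P(N ≥ 5) = 1 − P(N ≤ 4) ≈ 0.5100.

0.5100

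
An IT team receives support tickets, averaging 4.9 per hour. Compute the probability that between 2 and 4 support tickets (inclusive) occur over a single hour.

With mean μ = 4.9 per hour,
P(2 ≤ N ≤ 4) = Σ_{j=2}^{4} e^(−4.9) · 4.9^j/j! ≈ 0.4143.

0.4143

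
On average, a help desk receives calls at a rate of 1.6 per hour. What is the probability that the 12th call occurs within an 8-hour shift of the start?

Over the interval, μ = 1.6 × 8 = 12.8 (an 8-hour shift = 8 hours).
The 12th arrival falls in the interval iff at least 12 events occur there: P(S_12 ≤ t) = P(N ≥ 12) = 1 − P(N ≤ 11) ≈ 0.6262.

0.6262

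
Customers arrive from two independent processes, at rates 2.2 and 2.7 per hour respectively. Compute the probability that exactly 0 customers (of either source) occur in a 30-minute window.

Independent Poisson processes superpose: combined rate λ = 2.2 + 2.7 = 4.9 per hour.
Over the interval, μ = 4.9 × 0.5 = 2.45 (a 30-minute window = 0.5 hours).
P(N = 0) = e^(−2.45) · 2.45^0/0! ≈ 0.0863.

0.0863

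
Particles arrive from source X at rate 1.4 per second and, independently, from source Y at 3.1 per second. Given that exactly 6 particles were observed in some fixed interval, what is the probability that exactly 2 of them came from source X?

0.3270

Given the total, each event is independently from source X with probability p = λ_X/(λ_X+λ_Y) = 1.4/4.5 ≈ 0.3111.
So K ~ Binomial(6, 1.4/4.5): P(K = 2) = C(6,2) · (1.4/4.5)^2 · (3.1/4.5)^4 ≈ 0.3270.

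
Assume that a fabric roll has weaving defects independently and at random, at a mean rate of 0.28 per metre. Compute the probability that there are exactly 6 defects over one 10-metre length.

0.0407

Over the interval, μ = 0.28 × 10 = 2.8 (a 10-metre length = 10 metres).
P(N = 6) = e^(−μ) μ^6/6! = e^(−2.8) · 2.8^6/720 ≈ 0.0407.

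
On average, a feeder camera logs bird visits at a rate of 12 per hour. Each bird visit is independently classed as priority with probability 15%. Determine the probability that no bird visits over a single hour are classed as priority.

0.1653

Thinning: the bird visits that are classed as priority themselves form a Poisson process with rate 0.15 × 12 = 1.8 per hour.
So μ = 1.8.
P(N = 0) = e^(−1.8) · 1.8^0/0! ≈ 0.1653.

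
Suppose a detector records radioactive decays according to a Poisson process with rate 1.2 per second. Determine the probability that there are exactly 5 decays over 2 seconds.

Over the interval, μ = 1.2 × 2 = 2.4 (2 seconds).
P(N = 5) = e^(−μ) μ^5/5! = e^(−2.4) · 2.4^5/120 ≈ 0.0602.

0.0602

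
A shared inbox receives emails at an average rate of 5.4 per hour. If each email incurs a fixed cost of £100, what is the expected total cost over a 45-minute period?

E[N] = 5.4 × 0.75 = 4.05 (a 45-minute period = 0.75 hours); E[cost] = 4.05 × £100 = £405.

£405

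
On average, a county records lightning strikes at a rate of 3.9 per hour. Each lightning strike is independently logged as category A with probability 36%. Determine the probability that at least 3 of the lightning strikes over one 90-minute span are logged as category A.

Thinning: the lightning strikes that are logged as category A themselves form a Poisson process with rate 0.36 × 3.9 = 1.404 per hour.
Over the interval, μ = 1.404 × 1.5 = 2.106 (a 90-minute span = 1.5 hours).
P(N ≥ 3) = 1 − P(N ≤ 2) ≈ 0.3520.

0.3520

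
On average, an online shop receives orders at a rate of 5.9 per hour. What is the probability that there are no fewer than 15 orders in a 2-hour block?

Over the interval, μ = 5.9 × 2 = 11.8 (a 2-hour block = 2 hours).
P(N ≥ 15) = 1 − P(N ≤ 14) = 1 − Σ_{j=0}^{14} e^(−μ) μ^j/j! ≈ 0.2102.

0.2102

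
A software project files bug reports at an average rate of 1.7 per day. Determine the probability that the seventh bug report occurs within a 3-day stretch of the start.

Over the interval, μ = 1.7 × 3 = 5.1 (a 3-day stretch = 3 days).
The seventh arrival falls in the interval iff at least 7 events occur there: P(S_7 ≤ t) = P(N ≥ 7) = 1 − P(N ≤ 6) ≈ 0.2526.

0.2526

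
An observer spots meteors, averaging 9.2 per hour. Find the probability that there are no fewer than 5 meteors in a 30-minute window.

0.4868

Over the interval, μ = 9.2 × 0.5 = 4.6 (a 30-minute window = 0.5 hours).
P(N ≥ 5) = 1 − P(N ≤ 4) = 1 − Σ_{j=0}^{4} e^(−μ) μ^j/j! ≈ 0.4868.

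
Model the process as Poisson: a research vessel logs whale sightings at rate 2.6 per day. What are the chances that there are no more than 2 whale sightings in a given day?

With mean μ = 2.6 per day,
P(N ≤ 2) = Σ_{j=0}^{2} e^(−μ) μ^j/j! ≈ 0.5184.

0.5184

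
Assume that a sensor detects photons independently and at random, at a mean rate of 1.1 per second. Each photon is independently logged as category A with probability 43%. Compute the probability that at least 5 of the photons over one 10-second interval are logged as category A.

0.5109

Thinning: the photons that are logged as category A themselves form a Poisson process with rate 0.43 × 1.1 = 0.473 per second.
Over the interval, μ = 0.473 × 10 = 4.73 (a 10-second interval = 10 seconds).
P(N ≥ 5) = 1 − P(N ≤ 4) ≈ 0.5109.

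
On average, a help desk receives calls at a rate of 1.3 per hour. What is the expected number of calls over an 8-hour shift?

E[N] = λt = 1.3 × 8 = 10.4 (an 8-hour shift = 8 hours).

10.4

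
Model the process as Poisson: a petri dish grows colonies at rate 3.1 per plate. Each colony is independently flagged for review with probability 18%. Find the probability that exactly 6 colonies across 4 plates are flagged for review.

Thinning: the colonies that are flagged for review themselves form a Poisson process with rate 0.18 × 3.1 = 0.558 per plate.
Over the interval, μ = 0.558 × 4 = 2.232 (4 plates).
P(N = 6) = e^(−2.232) · 2.232^6/6! ≈ 0.0184.

0.0184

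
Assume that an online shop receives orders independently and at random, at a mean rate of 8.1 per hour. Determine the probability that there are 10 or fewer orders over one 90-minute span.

Over the interval, μ = 8.1 × 1.5 = 12.15 (a 90-minute span = 1.5 hours).
P(N ≤ 10) = Σ_{j=0}^{10} e^(−μ) μ^j/j! ≈ 0.3317.

0.3317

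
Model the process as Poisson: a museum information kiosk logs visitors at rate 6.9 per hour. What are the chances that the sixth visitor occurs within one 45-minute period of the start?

0.4147

Over the interval, μ = 6.9 × 0.75 = 5.175 (a 45-minute period = 0.75 hours).
The sixth arrival falls in the interval iff at least 6 events occur there: P(S_6 ≤ t) = P(N ≥ 6) = 1 − P(N ≤ 5) ≈ 0.4147.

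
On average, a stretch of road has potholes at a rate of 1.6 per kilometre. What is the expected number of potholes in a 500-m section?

E[N] = λt = 1.6 × 0.5 = 0.8 (a 500-m section = 0.5 kilometres).

0.8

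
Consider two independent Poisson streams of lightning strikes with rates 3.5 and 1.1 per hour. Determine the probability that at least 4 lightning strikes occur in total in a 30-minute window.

0.2007

Independent Poisson processes superpose: combined rate λ = 3.5 + 1.1 = 4.6 per hour.
Over the interval, μ = 4.6 × 0.5 = 2.3 (a 30-minute window = 0.5 hours).
P(N ≥ 4) = 1 − P(N ≤ 3) ≈ 0.2007.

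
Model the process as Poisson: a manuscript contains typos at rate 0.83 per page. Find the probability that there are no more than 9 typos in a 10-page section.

Over the interval, μ = 0.83 × 10 = 8.3 (a 10-page section = 10 pages).
P(N ≤ 9) = Σ_{j=0}^{9} e^(−μ) μ^j/j! ≈ 0.6788.

0.6788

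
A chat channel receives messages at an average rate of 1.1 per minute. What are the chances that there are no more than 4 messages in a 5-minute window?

0.3575

Over the interval, μ = 1.1 × 5 = 5.5 (a 5-minute window = 5 minutes).
P(N ≤ 4) = Σ_{j=0}^{4} e^(−μ) μ^j/j! ≈ 0.3575.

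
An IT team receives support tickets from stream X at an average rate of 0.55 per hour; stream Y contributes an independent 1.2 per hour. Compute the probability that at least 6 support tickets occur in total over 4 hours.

0.6993

Independent Poisson processes superpose: combined rate λ = 0.55 + 1.2 = 1.75 per hour.
Over the interval, μ = 1.75 × 4 = 7 (4 hours).
P(N ≥ 6) = 1 − P(N ≤ 5) ≈ 0.6993.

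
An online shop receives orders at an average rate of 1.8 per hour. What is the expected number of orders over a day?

43.2

E[N] = λt = 1.8 × 24 = 43.2 (a day = 24 hours).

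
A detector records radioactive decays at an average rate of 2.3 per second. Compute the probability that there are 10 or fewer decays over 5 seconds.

Over the interval, μ = 2.3 × 5 = 11.5 (5 seconds).
P(N ≤ 10) = Σ_{j=0}^{10} e^(−μ) μ^j/j! ≈ 0.4017.

0.4017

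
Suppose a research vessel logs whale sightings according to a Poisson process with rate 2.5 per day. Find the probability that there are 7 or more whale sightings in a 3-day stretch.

0.6218

Over the interval, μ = 2.5 × 3 = 7.5 (a 3-day stretch = 3 days).
P(N ≥ 7) = 1 − P(N ≤ 6) = 1 − Σ_{j=0}^{6} e^(−μ) μ^j/j! ≈ 0.6218.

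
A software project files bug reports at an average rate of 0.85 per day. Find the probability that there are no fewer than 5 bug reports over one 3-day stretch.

0.1156

Over the interval, μ = 0.85 × 3 = 2.55 (a 3-day stretch = 3 days).
P(N ≥ 5) = 1 − P(N ≤ 4) = 1 − Σ_{j=0}^{4} e^(−μ) μ^j/j! ≈ 0.1156.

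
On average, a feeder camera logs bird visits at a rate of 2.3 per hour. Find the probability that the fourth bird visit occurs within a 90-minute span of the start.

Over the interval, μ = 2.3 × 1.5 = 3.45 (a 90-minute span = 1.5 hours).
The fourth arrival falls in the interval iff at least 4 events occur there: P(S_4 ≤ t) = P(N ≥ 4) = 1 − P(N ≤ 3) ≈ 0.4525.

0.4525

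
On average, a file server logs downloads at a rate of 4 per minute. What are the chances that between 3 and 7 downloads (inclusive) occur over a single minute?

0.7108

With mean μ = 4 per minute,
P(3 ≤ N ≤ 7) = Σ_{j=3}^{7} e^(−4) · 4^j/j! ≈ 0.7108.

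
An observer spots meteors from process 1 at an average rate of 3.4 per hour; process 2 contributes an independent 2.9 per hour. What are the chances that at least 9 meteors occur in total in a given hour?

0.1852

Independent Poisson processes superpose: combined rate λ = 3.4 + 2.9 = 6.3 per hour.
So μ = 6.3.
P(N ≥ 9) = 1 − P(N ≤ 8) ≈ 0.1852.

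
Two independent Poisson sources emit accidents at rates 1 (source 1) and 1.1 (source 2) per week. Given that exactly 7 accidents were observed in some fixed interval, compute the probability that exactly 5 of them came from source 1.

Given the total, each event is independently from source 1 with probability p = λ_1/(λ_1+λ_2) = 1/2.1 ≈ 0.4762.
So K ~ Binomial(7, 1/2.1): P(K = 5) = C(7,5) · (1/2.1)^5 · (1.1/2.1)^2 ≈ 0.1411.

0.1411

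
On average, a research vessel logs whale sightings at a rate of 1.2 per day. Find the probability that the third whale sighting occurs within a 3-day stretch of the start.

0.6973

Over the interval, μ = 1.2 × 3 = 3.6 (a 3-day stretch = 3 days).
The third arrival falls in the interval iff at least 3 events occur there: P(S_3 ≤ t) = P(N ≥ 3) = 1 − P(N ≤ 2) ≈ 0.6973.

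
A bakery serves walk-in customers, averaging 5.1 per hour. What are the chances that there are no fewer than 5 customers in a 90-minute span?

0.8785

Over the interval, μ = 5.1 × 1.5 = 7.65 (a 90-minute span = 1.5 hours).
P(N ≥ 5) = 1 − P(N ≤ 4) = 1 − Σ_{j=0}^{4} e^(−μ) μ^j/j! ≈ 0.8785.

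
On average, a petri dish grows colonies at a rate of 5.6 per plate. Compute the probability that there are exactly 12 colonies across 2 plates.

Over the interval, μ = 5.6 × 2 = 11.2 (2 plates).
P(N = 12) = e^(−μ) μ^12/12! = e^(−11.2) · 11.2^12/479001600 ≈ 0.1112.

0.1112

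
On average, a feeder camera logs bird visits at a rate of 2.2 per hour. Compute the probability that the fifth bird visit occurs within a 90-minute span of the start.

0.2374

Over the interval, μ = 2.2 × 1.5 = 3.3 (a 90-minute span = 1.5 hours).
The fifth arrival falls in the interval iff at least 5 events occur there: P(S_5 ≤ t) = P(N ≥ 5) = 1 − P(N ≤ 4) ≈ 0.2374.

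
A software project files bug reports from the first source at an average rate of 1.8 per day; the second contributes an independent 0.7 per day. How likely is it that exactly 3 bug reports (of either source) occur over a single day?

0.2138

Independent Poisson processes superpose: combined rate λ = 1.8 + 0.7 = 2.5 per day.
So μ = 2.5.
P(N = 3) = e^(−2.5) · 2.5^3/3! ≈ 0.2138.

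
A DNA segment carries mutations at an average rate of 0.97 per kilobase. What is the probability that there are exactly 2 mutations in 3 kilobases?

Over the interval, μ = 0.97 × 3 = 2.91 (3 kilobases).
P(N = 2) = e^(−μ) μ^2/2! = e^(−2.91) · 2.91^2/2 ≈ 0.2307.

0.2307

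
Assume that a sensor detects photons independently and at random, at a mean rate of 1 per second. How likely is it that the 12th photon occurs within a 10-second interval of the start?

Over the interval, μ = 1 × 10 = 10 (a 10-second interval = 10 seconds).
The 12th arrival falls in the interval iff at least 12 events occur there: P(S_12 ≤ t) = P(N ≥ 12) = 1 − P(N ≤ 11) ≈ 0.3032.

0.3032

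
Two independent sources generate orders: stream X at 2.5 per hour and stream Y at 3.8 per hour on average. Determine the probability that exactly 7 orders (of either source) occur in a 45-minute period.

Independent Poisson processes superpose: combined rate λ = 2.5 + 3.8 = 6.3 per hour.
Over the interval, μ = 6.3 × 0.75 = 4.725 (a 45-minute period = 0.75 hours).
P(N = 7) = e^(−4.725) · 4.725^7/7! ≈ 0.0925.

0.0925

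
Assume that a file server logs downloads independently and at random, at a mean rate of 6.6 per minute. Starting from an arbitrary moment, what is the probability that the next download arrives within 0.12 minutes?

Inter-arrival times are exponential with rate λ = 6.6 per minute.
P(T ≤ 0.12) = 1 − e^(−λt) = 1 − e^(−6.6 × 0.12) = 1 − e^(−0.792) ≈ 0.5471.

0.5471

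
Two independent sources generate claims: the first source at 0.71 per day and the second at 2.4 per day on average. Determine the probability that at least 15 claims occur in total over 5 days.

Independent Poisson processes superpose: combined rate λ = 0.71 + 2.4 = 3.11 per day.
Over the interval, μ = 3.11 × 5 = 15.55 (5 days).
P(N ≥ 15) = 1 − P(N ≤ 14) ≈ 0.5895.

0.5895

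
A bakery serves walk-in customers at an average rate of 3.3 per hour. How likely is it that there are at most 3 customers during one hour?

0.5803

With mean μ = 3.3 per hour,
P(N ≤ 3) = Σ_{j=0}^{3} e^(−μ) μ^j/j! ≈ 0.5803.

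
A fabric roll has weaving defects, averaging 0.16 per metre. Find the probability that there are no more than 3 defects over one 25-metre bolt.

Over the interval, μ = 0.16 × 25 = 4 (a 25-metre bolt = 25 metres).
P(N ≤ 3) = Σ_{j=0}^{3} e^(−μ) μ^j/j! ≈ 0.4335.

0.4335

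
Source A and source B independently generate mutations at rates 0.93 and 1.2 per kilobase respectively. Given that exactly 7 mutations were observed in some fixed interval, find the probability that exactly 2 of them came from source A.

0.2272

Given the total, each event is independently from source A with probability p = λ_A/(λ_A+λ_B) = 0.93/2.13 ≈ 0.4366.
So K ~ Binomial(7, 0.93/2.13): P(K = 2) = C(7,2) · (0.93/2.13)^2 · (1.2/2.13)^5 ≈ 0.2272.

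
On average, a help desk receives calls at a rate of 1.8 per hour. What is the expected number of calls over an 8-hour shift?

14.4

E[N] = λt = 1.8 × 8 = 14.4 (an 8-hour shift = 8 hours).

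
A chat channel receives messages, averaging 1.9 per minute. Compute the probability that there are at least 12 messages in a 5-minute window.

0.2480

Over the interval, μ = 1.9 × 5 = 9.5 (a 5-minute window = 5 minutes).
P(N ≥ 12) = 1 − P(N ≤ 11) = 1 − Σ_{j=0}^{11} e^(−μ) μ^j/j! ≈ 0.2480.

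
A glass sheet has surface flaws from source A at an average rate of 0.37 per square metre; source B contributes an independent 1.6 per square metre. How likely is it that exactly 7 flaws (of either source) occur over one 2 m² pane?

Independent Poisson processes superpose: combined rate λ = 0.37 + 1.6 = 1.97 per square metre.
Over the interval, μ = 1.97 × 2 = 3.94 (a 2 m² pane = 2 square metres).
P(N = 7) = e^(−3.94) · 3.94^7/7! ≈ 0.0569.

0.0569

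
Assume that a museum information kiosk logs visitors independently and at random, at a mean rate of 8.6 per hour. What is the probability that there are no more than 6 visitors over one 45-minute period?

Over the interval, μ = 8.6 × 0.75 = 6.45 (a 45-minute period = 0.75 hours).
P(N ≤ 6) = Σ_{j=0}^{6} e^(−μ) μ^j/j! ≈ 0.5344.

0.5344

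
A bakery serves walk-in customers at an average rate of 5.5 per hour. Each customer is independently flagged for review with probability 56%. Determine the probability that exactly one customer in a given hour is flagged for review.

0.1416

Thinning: the customers that are flagged for review themselves form a Poisson process with rate 0.56 × 5.5 = 3.08 per hour.
So μ = 3.08.
P(N = 1) = e^(−3.08) · 3.08^1/1! ≈ 0.1416.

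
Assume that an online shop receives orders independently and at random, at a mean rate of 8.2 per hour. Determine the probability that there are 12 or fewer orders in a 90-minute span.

0.5417

Over the interval, μ = 8.2 × 1.5 = 12.3 (a 90-minute span = 1.5 hours).
P(N ≤ 12) = Σ_{j=0}^{12} e^(−μ) μ^j/j! ≈ 0.5417.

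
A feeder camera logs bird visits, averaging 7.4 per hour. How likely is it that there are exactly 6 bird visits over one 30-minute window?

0.0881

Over the interval, μ = 7.4 × 0.5 = 3.7 (a 30-minute window = 0.5 hours).
P(N = 6) = e^(−μ) μ^6/6! = e^(−3.7) · 3.7^6/720 ≈ 0.0881.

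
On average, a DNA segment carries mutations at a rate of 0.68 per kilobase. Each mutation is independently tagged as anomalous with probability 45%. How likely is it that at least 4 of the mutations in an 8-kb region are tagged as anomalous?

Thinning: the mutations that are tagged as anomalous themselves form a Poisson process with rate 0.45 × 0.68 = 0.306 per kilobase.
Over the interval, μ = 0.306 × 8 = 2.448 (an 8-kb region = 8 kilobases).
P(N ≥ 4) = 1 − P(N ≤ 3) ≈ 0.2314.

0.2314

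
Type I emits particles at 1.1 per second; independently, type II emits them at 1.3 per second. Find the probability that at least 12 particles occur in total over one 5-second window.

Independent Poisson processes superpose: combined rate λ = 1.1 + 1.3 = 2.4 per second.
Over the interval, μ = 2.4 × 5 = 12 (a 5-second window = 5 seconds).
P(N ≥ 12) = 1 − P(N ≤ 11) ≈ 0.5384.

0.5384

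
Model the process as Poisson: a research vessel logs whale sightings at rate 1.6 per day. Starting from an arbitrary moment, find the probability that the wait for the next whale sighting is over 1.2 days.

0.1466

The wait for the next event is exponential with rate λ = 1.6 per day.
P(T > 1.2) = e^(−λt) = e^(−1.6 × 1.2) = e^(−1.92) ≈ 0.1466.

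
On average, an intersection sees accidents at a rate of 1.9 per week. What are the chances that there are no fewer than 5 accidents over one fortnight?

0.3322

Over the interval, μ = 1.9 × 2 = 3.8 (a fortnight = 2 weeks).
P(N ≥ 5) = 1 − P(N ≤ 4) = 1 − Σ_{j=0}^{4} e^(−μ) μ^j/j! ≈ 0.3322.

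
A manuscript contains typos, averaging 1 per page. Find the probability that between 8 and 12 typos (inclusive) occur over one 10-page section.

Over the interval, μ = 1 × 10 = 10 (a 10-page section = 10 pages).
P(8 ≤ N ≤ 12) = Σ_{j=8}^{12} e^(−10) · 10^j/j! ≈ 0.5713.

0.5713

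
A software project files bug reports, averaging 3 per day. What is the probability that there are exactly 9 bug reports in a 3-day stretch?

Over the interval, μ = 3 × 3 = 9 (a 3-day stretch = 3 days).
P(N = 9) = e^(−μ) μ^9/9! = e^(−9) · 9^9/362880 ≈ 0.1318.

0.1318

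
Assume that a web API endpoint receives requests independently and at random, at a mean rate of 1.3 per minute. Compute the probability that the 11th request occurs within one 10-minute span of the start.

0.7483

Over the interval, μ = 1.3 × 10 = 13 (a 10-minute span = 10 minutes).
The 11th arrival falls in the interval iff at least 11 events occur there: P(S_11 ≤ t) = P(N ≥ 11) = 1 − P(N ≤ 10) ≈ 0.7483.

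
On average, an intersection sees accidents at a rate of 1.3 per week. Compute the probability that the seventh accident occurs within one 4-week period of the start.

0.2676

Over the interval, μ = 1.3 × 4 = 5.2 (a 4-week period = 4 weeks).
The seventh arrival falls in the interval iff at least 7 events occur there: P(S_7 ≤ t) = P(N ≥ 7) = 1 − P(N ≤ 6) ≈ 0.2676.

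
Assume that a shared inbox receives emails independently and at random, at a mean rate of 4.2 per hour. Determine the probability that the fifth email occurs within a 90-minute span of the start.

Over the interval, μ = 4.2 × 1.5 = 6.3 (a 90-minute span = 1.5 hours).
The fifth arrival falls in the interval iff at least 5 events occur there: P(S_5 ≤ t) = P(N ≥ 5) = 1 − P(N ≤ 4) ≈ 0.7531.

0.7531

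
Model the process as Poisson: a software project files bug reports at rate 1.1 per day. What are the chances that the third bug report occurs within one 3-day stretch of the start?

0.6406

Over the interval, μ = 1.1 × 3 = 3.3 (a 3-day stretch = 3 days).
The third arrival falls in the interval iff at least 3 events occur there: P(S_3 ≤ t) = P(N ≥ 3) = 1 − P(N ≤ 2) ≈ 0.6406.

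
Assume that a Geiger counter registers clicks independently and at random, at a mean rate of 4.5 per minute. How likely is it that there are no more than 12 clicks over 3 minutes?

0.4093

Over the interval, μ = 4.5 × 3 = 13.5 (3 minutes).
P(N ≤ 12) = Σ_{j=0}^{12} e^(−μ) μ^j/j! ≈ 0.4093.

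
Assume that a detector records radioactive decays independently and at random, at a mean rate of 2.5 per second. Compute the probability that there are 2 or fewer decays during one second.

0.5438

With mean μ = 2.5 per second,
P(N ≤ 2) = Σ_{j=0}^{2} e^(−μ) μ^j/j! ≈ 0.5438.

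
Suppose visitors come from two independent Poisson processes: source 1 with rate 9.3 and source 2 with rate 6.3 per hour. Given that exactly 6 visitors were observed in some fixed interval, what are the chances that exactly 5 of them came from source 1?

0.1825

Given the total, each event is independently from source 1 with probability p = λ_1/(λ_1+λ_2) = 9.3/15.6 ≈ 0.5962.
So K ~ Binomial(6, 9.3/15.6): P(K = 5) = C(6,5) · (9.3/15.6)^5 · (6.3/15.6)^1 ≈ 0.1825.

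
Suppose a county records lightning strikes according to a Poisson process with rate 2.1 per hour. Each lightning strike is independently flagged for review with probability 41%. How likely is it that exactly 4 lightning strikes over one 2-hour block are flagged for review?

0.0655

Thinning: the lightning strikes that are flagged for review themselves form a Poisson process with rate 0.41 × 2.1 = 0.861 per hour.
Over the interval, μ = 0.861 × 2 = 1.722 (a 2-hour block = 2 hours).
P(N = 4) = e^(−1.722) · 1.722^4/4! ≈ 0.0655.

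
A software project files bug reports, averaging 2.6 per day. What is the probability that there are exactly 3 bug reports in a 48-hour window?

Over the interval, μ = 2.6 × 2 = 5.2 (a 48-hour window = 2 days).
P(N = 3) = e^(−μ) μ^3/3! = e^(−5.2) · 5.2^3/6 ≈ 0.1293.

0.1293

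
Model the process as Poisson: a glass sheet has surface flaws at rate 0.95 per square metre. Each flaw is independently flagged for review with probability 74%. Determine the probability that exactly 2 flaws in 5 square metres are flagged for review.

Thinning: the flaws that are flagged for review themselves form a Poisson process with rate 0.74 × 0.95 = 0.703 per square metre.
Over the interval, μ = 0.703 × 5 = 3.515 (5 square metres).
P(N = 2) = e^(−3.515) · 3.515^2/2! ≈ 0.1838.

0.1838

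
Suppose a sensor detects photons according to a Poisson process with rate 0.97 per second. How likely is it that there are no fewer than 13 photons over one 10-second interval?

0.1809

Over the interval, μ = 0.97 × 10 = 9.7 (a 10-second interval = 10 seconds).
P(N ≥ 13) = 1 − P(N ≤ 12) = 1 − Σ_{j=0}^{12} e^(−μ) μ^j/j! ≈ 0.1809.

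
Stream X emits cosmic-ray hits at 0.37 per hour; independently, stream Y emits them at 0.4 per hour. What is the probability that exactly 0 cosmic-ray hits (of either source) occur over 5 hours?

0.0213

Independent Poisson processes superpose: combined rate λ = 0.37 + 0.4 = 0.77 per hour.
Over the interval, μ = 0.77 × 5 = 3.85 (5 hours).
P(N = 0) = e^(−3.85) · 3.85^0/0! ≈ 0.0213.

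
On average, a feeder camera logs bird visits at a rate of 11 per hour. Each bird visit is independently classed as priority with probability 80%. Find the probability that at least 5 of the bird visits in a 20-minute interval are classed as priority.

0.1737

Thinning: the bird visits that are classed as priority themselves form a Poisson process with rate 0.8 × 11 = 8.8 per hour.
Over the interval, μ = 8.8 × 1/3 ≈ 2.93333 (a 20-minute interval = 1/3 hours).
P(N ≥ 5) = 1 − P(N ≤ 4) ≈ 0.1737.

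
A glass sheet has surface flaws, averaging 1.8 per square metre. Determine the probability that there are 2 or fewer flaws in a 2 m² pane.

0.3027

Over the interval, μ = 1.8 × 2 = 3.6 (a 2 m² pane = 2 square metres).
P(N ≤ 2) = Σ_{j=0}^{2} e^(−μ) μ^j/j! ≈ 0.3027.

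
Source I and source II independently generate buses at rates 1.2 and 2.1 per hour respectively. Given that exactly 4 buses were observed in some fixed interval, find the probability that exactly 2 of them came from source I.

0.3213

Given the total, each event is independently from source I with probability p = λ_I/(λ_I+λ_II) = 1.2/3.3 ≈ 0.3636.
So K ~ Binomial(4, 1.2/3.3): P(K = 2) = C(4,2) · (1.2/3.3)^2 · (2.1/3.3)^2 ≈ 0.3213.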